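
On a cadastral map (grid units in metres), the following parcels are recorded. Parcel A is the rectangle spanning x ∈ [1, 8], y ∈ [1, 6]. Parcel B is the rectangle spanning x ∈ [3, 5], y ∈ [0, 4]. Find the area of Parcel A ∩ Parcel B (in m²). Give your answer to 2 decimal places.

6.00

|Parcel A∩Parcel B|: x∈[3,5], y∈[1,4] → 2·3 = 6.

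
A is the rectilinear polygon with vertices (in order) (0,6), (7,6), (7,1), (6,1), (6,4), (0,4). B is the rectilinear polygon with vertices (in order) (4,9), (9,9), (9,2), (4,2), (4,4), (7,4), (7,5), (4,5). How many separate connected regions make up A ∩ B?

A ∩ B splits into 2 disjoint pieces (area 3, area 2).

2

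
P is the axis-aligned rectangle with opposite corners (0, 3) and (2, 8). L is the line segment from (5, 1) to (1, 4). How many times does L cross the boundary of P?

The segment meets the boundary at (2,3.25).

1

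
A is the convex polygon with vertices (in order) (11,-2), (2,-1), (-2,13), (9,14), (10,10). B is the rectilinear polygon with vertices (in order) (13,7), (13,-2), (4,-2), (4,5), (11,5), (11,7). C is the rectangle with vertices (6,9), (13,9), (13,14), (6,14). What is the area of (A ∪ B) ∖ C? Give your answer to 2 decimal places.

|A ∪ B| = 176.7639.
|(A ∪ B) ∩ C| = 17.6326.
|(A ∪ B) ∖ C| = 176.7639 − 17.6326 = 159.13.

159.13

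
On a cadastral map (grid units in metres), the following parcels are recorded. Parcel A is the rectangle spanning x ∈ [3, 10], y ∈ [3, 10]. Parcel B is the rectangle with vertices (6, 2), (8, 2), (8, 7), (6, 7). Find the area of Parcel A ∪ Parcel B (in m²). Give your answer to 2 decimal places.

By inclusion–exclusion:
Individual areas: |Parcel A| = 49, |Parcel B| = 10.
|Parcel A∩Parcel B|: x∈[6,8], y∈[3,7] → 2·4 = 8.
|Parcel A ∪ Parcel B| = 59 − 8 = 51.00.

51.00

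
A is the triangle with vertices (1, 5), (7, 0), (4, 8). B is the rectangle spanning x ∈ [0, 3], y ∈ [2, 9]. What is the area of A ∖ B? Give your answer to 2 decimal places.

12.83

|A| = 16.5, |A∩B| = 3.6667.
|A ∖ B| = |A| − |A∩B| = 16.5 − 3.6667 = 12.83.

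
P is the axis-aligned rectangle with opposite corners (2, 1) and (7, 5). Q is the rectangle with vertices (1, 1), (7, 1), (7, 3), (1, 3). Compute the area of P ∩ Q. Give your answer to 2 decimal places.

10.00

|P∩Q|: x∈[2,7], y∈[1,3] → 5·2 = 10.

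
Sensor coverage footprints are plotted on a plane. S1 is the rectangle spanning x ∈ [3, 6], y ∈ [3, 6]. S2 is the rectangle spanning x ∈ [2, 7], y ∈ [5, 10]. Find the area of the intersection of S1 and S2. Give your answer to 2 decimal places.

3.00

|S1∩S2|: x∈[3,6], y∈[5,6] → 3·1 = 3.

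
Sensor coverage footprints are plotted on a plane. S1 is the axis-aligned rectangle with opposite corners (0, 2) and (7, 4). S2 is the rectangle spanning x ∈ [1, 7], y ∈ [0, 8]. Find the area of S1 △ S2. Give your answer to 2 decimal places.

38.00

|S1∩S2|: x∈[1,7], y∈[2,4] → 6·2 = 12.
|S1 △ S2| = |S1| + |S2| − 2·|S1∩S2| = 14 + 48 − 24 = 38.00.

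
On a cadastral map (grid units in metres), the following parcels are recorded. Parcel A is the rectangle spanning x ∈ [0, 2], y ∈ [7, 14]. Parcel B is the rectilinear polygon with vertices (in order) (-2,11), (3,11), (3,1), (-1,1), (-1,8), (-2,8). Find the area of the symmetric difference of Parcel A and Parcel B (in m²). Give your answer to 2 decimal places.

|Parcel A| = 14, |Parcel B| = 43, |Parcel A∩Parcel B| = 8.
|Parcel A △ Parcel B| = |Parcel A| + |Parcel B| − 2·|Parcel A∩Parcel B| = 14 + 43 − 16 = 41.00.

41.00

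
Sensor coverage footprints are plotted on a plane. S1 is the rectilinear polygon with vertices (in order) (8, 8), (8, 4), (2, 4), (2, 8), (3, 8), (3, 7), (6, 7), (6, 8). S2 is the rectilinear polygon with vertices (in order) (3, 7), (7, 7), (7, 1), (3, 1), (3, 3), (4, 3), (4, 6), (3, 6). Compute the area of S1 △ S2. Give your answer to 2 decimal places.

|S1| = 21, |S2| = 21, |S1∩S2| = 10.
|S1 △ S2| = |S1| + |S2| − 2·|S1∩S2| = 21 + 21 − 20 = 22.00.

22.00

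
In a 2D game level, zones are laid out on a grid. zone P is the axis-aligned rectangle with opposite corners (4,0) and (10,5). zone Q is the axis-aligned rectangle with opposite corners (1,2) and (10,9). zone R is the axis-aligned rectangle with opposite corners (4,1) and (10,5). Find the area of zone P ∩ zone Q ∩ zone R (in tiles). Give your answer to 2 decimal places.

The intersection is the polygon with vertices (4,2), (4,5), (10,5), (10,2).
By the shoelace formula its area is 18.00.

18.00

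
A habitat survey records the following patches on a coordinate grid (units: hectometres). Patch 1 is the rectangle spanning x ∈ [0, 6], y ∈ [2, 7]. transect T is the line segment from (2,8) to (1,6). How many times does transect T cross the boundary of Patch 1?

1

The segment meets the boundary at (1.5,7).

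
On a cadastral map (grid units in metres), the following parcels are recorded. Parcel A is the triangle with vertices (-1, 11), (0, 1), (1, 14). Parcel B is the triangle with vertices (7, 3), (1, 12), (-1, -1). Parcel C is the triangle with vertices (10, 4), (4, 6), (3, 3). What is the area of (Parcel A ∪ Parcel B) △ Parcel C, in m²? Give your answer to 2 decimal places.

54.84

|Parcel A ∪ Parcel B| = 57.3287.
|(Parcel A ∪ Parcel B) ∩ Parcel C| = 6.2422.
|(Parcel A ∪ Parcel B) △ Parcel C| = 57.3287 + 10 − 12.4845 = 54.84.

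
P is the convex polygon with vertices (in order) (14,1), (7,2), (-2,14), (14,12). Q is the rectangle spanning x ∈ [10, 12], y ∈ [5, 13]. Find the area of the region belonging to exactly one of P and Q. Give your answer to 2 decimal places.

112.00

|P| = 125.5, |Q| = 16, |P∩Q| = 14.75.
|P △ Q| = |P| + |Q| − 2·|P∩Q| = 125.5 + 16 − 29.5 = 112.00.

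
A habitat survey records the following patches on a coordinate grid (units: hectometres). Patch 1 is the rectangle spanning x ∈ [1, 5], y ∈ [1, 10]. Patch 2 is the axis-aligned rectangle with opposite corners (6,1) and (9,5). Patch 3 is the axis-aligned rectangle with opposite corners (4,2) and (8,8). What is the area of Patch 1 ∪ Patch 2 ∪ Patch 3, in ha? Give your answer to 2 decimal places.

60.00

By inclusion–exclusion:
Individual areas: |Patch 1| = 36, |Patch 2| = 12, |Patch 3| = 24.
|Patch 1∩Patch 2| = 0 (no overlap).
|Patch 1∩Patch 3|: x∈[4,5], y∈[2,8] → 1·6 = 6.
|Patch 2∩Patch 3|: x∈[6,8], y∈[2,5] → 2·3 = 6.
|Patch 1∩Patch 2∩Patch 3| = 0.
|Patch 1 ∪ Patch 2 ∪ Patch 3| = 72 − 12 + 0 = 60.00.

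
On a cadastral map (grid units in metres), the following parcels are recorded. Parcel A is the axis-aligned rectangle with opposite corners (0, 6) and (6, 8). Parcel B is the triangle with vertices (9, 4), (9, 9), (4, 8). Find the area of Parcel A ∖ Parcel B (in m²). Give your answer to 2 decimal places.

10.40

|Parcel A| = 12, |Parcel A∩Parcel B| = 1.6.
|Parcel A ∖ Parcel B| = |Parcel A| − |Parcel A∩Parcel B| = 12 − 1.6 = 10.40.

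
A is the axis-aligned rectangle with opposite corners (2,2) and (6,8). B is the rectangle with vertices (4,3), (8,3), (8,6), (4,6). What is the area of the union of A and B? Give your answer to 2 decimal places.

30.00

By inclusion–exclusion:
Individual areas: |A| = 24, |B| = 12.
|A∩B|: x∈[4,6], y∈[3,6] → 2·3 = 6.
|A ∪ B| = 36 − 6 = 30.00.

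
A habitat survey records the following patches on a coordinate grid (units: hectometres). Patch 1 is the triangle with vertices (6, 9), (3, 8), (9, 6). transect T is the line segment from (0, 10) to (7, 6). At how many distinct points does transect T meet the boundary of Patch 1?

2

The segment meets the boundary at (4.2,7.6), (3.316,8.105).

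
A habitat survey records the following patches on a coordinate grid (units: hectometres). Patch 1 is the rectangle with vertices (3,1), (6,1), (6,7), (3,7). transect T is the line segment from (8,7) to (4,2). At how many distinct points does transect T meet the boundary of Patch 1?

1

The segment meets the boundary at (6,4.5).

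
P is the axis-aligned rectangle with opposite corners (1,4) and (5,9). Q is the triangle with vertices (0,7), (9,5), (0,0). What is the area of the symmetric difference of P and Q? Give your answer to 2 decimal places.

32.83

|P| = 20, |Q| = 31.5, |P∩Q| = 9.3333.
|P △ Q| = |P| + |Q| − 2·|P∩Q| = 20 + 31.5 − 18.6667 = 32.83.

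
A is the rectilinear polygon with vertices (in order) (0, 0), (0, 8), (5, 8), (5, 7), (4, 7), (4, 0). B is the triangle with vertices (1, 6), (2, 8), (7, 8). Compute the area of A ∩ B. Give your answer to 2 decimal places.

The intersection is the polygon with vertices (5,8), (5,7.333), (4,7), (1,6), (2,8).
By the shoelace formula its area is 4.33.

4.33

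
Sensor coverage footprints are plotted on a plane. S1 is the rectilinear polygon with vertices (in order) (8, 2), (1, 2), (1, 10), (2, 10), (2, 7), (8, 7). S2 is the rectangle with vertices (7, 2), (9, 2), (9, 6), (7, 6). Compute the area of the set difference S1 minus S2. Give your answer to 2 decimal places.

34.00

|S1| = 38, |S1∩S2| = 4.
|S1 ∖ S2| = |S1| − |S1∩S2| = 38 − 4 = 34.00.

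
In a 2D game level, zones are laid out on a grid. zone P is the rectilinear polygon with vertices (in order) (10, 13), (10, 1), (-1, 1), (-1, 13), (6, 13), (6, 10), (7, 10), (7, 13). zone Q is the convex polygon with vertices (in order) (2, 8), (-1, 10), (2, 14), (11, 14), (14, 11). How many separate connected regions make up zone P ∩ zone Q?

zone P ∩ zone Q is a single connected region.

1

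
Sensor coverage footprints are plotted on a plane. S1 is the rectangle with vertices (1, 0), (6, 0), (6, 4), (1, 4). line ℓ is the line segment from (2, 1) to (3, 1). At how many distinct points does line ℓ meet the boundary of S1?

0

The segment lies entirely inside S1 and never meets its boundary.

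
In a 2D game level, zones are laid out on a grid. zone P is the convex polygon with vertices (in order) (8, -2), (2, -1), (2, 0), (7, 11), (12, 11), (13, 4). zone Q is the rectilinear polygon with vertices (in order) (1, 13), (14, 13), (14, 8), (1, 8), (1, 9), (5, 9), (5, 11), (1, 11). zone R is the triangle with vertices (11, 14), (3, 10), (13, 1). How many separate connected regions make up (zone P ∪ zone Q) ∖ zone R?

4

(zone P ∪ zone Q) ∖ zone R splits into 4 disjoint pieces (area 52.43, area 3.6667, area 12, area 14.3497).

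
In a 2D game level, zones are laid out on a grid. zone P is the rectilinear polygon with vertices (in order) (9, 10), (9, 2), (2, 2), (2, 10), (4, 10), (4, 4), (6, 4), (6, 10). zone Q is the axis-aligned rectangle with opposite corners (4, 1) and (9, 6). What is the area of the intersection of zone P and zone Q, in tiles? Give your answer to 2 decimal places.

16.00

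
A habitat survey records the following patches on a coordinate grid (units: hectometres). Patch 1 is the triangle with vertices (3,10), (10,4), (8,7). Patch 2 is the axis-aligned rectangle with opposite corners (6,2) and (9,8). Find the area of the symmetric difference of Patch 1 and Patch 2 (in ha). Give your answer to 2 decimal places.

|Patch 1| = 4.5, |Patch 2| = 18, |Patch 1∩Patch 2| = 2.9881.
|Patch 1 △ Patch 2| = |Patch 1| + |Patch 2| − 2·|Patch 1∩Patch 2| = 4.5 + 18 − 5.9762 = 16.52.

16.52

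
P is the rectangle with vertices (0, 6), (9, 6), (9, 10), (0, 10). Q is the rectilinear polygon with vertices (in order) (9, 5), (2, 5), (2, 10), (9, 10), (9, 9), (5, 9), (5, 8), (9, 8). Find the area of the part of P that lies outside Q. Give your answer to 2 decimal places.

|P| = 36, |P∩Q| = 24.
|P ∖ Q| = |P| − |P∩Q| = 36 − 24 = 12.00.

12.00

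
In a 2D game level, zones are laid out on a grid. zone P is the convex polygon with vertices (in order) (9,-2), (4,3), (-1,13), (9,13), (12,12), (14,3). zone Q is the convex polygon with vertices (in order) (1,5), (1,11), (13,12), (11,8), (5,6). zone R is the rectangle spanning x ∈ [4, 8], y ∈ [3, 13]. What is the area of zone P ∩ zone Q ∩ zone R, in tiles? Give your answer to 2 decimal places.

20.29

The intersection is the polygon with vertices (8,11.583), (8,7), (5,6), (4,5.75), (4,11.25).
By the shoelace formula its area is 20.29.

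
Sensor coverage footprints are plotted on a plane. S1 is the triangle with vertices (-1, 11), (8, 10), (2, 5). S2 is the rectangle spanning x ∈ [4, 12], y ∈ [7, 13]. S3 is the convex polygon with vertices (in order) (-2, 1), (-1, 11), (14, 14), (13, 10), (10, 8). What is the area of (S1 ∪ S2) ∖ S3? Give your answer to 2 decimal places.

|S1 ∪ S2| = 66.0111.
|(S1 ∪ S2) ∩ S3| = 59.3206.
|(S1 ∪ S2) ∖ S3| = 66.0111 − 59.3206 = 6.69.

6.69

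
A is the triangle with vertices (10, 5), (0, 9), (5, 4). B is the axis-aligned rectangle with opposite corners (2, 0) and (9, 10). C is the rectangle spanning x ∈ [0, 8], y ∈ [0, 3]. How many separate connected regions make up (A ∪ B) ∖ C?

(A ∪ B) ∖ C is a single connected region.

1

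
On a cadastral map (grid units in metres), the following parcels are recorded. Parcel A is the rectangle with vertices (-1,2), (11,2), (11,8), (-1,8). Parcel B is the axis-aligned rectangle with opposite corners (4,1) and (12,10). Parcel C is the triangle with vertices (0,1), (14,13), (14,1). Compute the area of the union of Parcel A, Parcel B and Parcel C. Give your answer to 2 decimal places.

By inclusion–exclusion:
Individual areas: |Parcel A| = 72, |Parcel B| = 72, |Parcel C| = 84.
|Parcel A∩Parcel B|: x∈[4,11], y∈[2,8] → 7·6 = 42.
|Parcel A∩Parcel C| = 38.
|Parcel B∩Parcel C| = 53.8929.
|Parcel A∩Parcel B∩Parcel C| = 34.5595.
|Parcel A ∪ Parcel B ∪ Parcel C| = 228 − 133.8929 + 34.5595 = 128.67.

128.67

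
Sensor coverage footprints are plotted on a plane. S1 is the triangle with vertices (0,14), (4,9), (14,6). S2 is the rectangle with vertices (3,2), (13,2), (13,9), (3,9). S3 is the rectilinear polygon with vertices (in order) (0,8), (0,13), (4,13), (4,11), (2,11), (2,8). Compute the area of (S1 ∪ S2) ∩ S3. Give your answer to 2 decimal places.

The region (S1 ∪ S2) ∩ S3 is the polygon with vertices (4,11.714), (4,11), (2.4,11), (0.8,13), (1.75,13).
By the shoelace formula its area is 3.35.

3.35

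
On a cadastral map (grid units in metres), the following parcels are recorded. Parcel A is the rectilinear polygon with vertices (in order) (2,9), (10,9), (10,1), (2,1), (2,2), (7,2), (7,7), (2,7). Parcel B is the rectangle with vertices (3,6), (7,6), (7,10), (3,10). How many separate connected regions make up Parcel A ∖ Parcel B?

2

Parcel A ∖ Parcel B splits into 2 disjoint pieces (area 2, area 29).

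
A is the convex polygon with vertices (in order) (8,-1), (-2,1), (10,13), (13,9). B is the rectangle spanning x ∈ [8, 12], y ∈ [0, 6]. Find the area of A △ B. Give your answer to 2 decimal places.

|A| = 97, |B| = 24, |A∩B| = 12.
|A △ B| = |A| + |B| − 2·|A∩B| = 97 + 24 − 24 = 97.00.

97.00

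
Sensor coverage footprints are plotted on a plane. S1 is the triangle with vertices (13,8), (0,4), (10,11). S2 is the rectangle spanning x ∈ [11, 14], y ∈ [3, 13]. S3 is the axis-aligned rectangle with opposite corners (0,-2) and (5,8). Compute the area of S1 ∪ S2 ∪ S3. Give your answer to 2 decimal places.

97.98

By inclusion–exclusion:
Individual areas: |S1| = 25.5, |S2| = 30, |S3| = 50.
|S1∩S2| = 2.6154.
|S1∩S3| = 4.9038.
|S2∩S3| = 0 (no overlap).
|S1∩S2∩S3| = 0.
|S1 ∪ S2 ∪ S3| = 105.5 − 7.5192 + 0 = 97.98.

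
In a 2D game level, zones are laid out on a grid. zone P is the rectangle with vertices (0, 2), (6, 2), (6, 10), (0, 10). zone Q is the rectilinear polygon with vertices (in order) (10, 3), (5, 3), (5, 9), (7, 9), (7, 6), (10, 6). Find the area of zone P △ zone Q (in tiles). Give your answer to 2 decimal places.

|zone P| = 48, |zone Q| = 21, |zone P∩zone Q| = 6.
|zone P △ zone Q| = |zone P| + |zone Q| − 2·|zone P∩zone Q| = 48 + 21 − 12 = 57.00.

57.00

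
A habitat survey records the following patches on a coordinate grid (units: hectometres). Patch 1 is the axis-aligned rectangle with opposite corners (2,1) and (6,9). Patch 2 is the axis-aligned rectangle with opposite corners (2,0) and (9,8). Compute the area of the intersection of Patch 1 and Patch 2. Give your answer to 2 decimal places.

|Patch 1∩Patch 2|: x∈[2,6], y∈[1,8] → 4·7 = 28.

28.00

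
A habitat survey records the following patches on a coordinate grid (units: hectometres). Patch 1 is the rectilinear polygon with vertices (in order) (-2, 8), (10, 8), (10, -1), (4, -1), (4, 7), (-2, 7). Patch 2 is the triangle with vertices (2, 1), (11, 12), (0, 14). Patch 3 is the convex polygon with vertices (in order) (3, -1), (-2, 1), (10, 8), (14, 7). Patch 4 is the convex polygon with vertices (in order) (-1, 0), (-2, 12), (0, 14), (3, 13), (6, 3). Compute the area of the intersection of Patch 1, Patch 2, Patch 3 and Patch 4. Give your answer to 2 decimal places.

0.84

The intersection is the polygon with vertices (4,4.5), (5.319,5.269), (5.366,5.114), (4,3.444).
By the shoelace formula its area is 0.84.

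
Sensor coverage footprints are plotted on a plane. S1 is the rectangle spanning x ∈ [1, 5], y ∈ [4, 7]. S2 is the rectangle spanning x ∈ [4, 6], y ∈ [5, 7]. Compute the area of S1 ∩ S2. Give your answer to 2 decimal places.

2.00

|S1∩S2|: x∈[4,5], y∈[5,7] → 1·2 = 2.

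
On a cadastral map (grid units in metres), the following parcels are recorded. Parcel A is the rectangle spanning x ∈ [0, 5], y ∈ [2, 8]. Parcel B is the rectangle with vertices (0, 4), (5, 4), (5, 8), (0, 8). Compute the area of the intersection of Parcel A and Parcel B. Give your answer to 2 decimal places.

|Parcel A∩Parcel B|: x∈[0,5], y∈[4,8] → 5·4 = 20.

20.00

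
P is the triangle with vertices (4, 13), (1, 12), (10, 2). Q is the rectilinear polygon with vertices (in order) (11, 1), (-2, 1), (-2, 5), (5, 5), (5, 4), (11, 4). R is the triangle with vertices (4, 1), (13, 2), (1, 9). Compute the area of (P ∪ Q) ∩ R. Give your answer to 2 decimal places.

22.65

|P ∪ Q| = 64.7909.
|(P ∪ Q) ∩ R| = 22.65.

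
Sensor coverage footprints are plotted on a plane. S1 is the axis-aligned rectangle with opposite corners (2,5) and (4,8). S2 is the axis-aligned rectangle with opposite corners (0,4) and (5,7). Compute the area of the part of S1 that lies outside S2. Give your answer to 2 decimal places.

2.00

|S1∩S2|: x∈[2,4], y∈[5,7] → 2·2 = 4.
|S1| = 6.
|S1 ∖ S2| = |S1| − |S1∩S2| = 6 − 4 = 2.00.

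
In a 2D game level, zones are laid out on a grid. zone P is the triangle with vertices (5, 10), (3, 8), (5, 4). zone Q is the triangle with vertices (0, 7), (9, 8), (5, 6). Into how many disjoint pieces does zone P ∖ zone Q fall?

zone P ∖ zone Q splits into 2 disjoint pieces (area 3.0058, area 1.1111).

2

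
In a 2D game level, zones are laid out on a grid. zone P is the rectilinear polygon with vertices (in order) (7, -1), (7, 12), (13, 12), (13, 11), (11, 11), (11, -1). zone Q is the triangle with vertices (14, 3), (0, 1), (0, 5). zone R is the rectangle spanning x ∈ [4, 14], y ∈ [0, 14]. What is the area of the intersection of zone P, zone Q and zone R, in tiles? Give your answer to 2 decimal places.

5.71

The intersection is the polygon with vertices (11,3.429), (11,2.571), (7,2), (7,4).
By the shoelace formula its area is 5.71.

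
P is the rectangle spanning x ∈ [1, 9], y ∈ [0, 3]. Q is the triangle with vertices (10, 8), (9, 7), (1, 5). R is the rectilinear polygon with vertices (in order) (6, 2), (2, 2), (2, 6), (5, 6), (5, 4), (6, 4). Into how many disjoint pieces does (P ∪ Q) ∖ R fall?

(P ∪ Q) ∖ R splits into 3 disjoint pieces (area 20, area 2.5, area 0.0417).

3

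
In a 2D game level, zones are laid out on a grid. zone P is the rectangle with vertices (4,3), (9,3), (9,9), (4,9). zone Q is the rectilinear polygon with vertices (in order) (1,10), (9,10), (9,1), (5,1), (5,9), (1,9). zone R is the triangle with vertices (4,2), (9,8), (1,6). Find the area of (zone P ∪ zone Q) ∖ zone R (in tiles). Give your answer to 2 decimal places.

|zone P ∪ zone Q| = 46.
|(zone P ∪ zone Q) ∩ zone R| = 11.4583.
|(zone P ∪ zone Q) ∖ zone R| = 46 − 11.4583 = 34.54.

34.54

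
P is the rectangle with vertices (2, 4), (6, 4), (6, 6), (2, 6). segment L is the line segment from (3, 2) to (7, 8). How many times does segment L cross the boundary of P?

2

The segment meets the boundary at (5.667,6), (4.333,4).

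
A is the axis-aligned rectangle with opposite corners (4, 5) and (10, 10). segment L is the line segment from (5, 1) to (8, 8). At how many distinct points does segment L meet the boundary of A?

The segment meets the boundary at (6.714,5).

1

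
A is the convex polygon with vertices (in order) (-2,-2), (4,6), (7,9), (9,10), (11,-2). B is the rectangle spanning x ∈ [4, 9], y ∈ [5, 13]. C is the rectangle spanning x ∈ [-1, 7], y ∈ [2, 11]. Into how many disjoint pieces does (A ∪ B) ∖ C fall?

1

(A ∪ B) ∖ C is a single connected region.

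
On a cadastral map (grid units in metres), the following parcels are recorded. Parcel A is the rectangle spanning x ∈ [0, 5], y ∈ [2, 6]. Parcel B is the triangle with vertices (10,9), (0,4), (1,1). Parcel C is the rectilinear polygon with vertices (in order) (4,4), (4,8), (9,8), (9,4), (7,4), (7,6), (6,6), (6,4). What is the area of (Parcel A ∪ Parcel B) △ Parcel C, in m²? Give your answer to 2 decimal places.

30.84

|Parcel A ∪ Parcel B| = 25.8403.
|(Parcel A ∪ Parcel B) ∩ Parcel C| = 6.5.
|(Parcel A ∪ Parcel B) △ Parcel C| = 25.8403 + 18 − 13 = 30.84.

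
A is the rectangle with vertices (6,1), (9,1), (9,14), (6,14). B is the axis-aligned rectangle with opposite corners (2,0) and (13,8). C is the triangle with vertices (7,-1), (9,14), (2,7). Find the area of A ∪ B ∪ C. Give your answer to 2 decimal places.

By inclusion–exclusion:
Individual areas: |A| = 39, |B| = 88, |C| = 45.5.
|A∩B|: x∈[6,9], y∈[1,8] → 3·7 = 21.
|A∩C| = 23.2333.
|B∩C| = 29.5208.
|A∩B∩C| = 12.1333.
|A ∪ B ∪ C| = 172.5 − 73.7542 + 12.1333 = 110.88.

110.88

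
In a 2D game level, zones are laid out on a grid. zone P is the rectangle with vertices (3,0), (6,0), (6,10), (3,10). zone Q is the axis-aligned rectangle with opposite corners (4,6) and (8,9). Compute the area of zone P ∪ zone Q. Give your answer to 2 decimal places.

By inclusion–exclusion:
Individual areas: |zone P| = 30, |zone Q| = 12.
|zone P∩zone Q|: x∈[4,6], y∈[6,9] → 2·3 = 6.
|zone P ∪ zone Q| = 42 − 6 = 36.00.

36.00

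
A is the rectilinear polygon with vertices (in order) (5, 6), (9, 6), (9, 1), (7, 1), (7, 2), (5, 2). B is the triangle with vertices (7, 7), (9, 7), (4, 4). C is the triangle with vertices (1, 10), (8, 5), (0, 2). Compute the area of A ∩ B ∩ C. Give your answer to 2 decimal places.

The intersection is the polygon with vertices (5,4.6), (5,5), (6,6), (6.6,6), (6.935,5.761).
By the shoelace formula its area is 1.05.

1.05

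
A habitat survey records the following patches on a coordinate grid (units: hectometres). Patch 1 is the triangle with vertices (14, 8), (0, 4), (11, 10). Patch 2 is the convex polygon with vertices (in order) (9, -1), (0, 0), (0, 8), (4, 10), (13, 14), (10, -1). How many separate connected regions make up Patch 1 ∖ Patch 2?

Patch 1 ∖ Patch 2 is a single connected region.

1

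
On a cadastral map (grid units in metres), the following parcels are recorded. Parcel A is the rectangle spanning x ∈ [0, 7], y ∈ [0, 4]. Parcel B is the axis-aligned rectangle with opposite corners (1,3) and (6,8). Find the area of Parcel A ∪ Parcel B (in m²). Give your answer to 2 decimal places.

48.00

By inclusion–exclusion:
Individual areas: |Parcel A| = 28, |Parcel B| = 25.
|Parcel A∩Parcel B|: x∈[1,6], y∈[3,4] → 5·1 = 5.
|Parcel A ∪ Parcel B| = 53 − 5 = 48.00.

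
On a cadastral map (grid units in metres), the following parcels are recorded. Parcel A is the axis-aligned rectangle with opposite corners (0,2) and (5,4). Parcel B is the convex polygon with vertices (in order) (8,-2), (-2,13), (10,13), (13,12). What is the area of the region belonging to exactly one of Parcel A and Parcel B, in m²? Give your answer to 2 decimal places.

122.00

|Parcel A| = 10, |Parcel B| = 113.5, |Parcel A∩Parcel B| = 0.75.
|Parcel A △ Parcel B| = |Parcel A| + |Parcel B| − 2·|Parcel A∩Parcel B| = 10 + 113.5 − 1.5 = 122.00.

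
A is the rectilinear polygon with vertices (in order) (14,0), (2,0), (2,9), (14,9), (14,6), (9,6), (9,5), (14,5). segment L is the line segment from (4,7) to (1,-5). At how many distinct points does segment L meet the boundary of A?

1

The segment meets the boundary at (2.25,0).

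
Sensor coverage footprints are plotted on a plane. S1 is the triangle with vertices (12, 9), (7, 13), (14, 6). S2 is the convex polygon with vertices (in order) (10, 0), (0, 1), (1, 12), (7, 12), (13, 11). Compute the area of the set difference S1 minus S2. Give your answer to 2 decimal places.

0.97

|S1| = 3.5, |S1∩S2| = 2.5317.
|S1 ∖ S2| = |S1| − |S1∩S2| = 3.5 − 2.5317 = 0.97.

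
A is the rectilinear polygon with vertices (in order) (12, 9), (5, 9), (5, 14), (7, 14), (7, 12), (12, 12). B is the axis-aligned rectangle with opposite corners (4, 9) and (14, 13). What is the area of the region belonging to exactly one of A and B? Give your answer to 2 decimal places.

|A| = 25, |B| = 40, |A∩B| = 23.
|A △ B| = |A| + |B| − 2·|A∩B| = 25 + 40 − 46 = 19.00.

19.00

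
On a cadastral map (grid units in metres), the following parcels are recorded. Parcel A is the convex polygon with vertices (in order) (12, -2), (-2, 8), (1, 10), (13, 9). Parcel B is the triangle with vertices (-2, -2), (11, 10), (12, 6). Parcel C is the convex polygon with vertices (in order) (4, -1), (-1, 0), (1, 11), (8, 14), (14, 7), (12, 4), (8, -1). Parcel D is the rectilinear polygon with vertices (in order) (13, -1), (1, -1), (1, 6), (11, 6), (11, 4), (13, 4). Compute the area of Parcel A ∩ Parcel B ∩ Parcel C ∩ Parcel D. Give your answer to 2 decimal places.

12.70

The intersection is the polygon with vertices (5.778,2.444), (4.107,3.638), (6.667,6), (11,6), (11,5.429).
By the shoelace formula its area is 12.70.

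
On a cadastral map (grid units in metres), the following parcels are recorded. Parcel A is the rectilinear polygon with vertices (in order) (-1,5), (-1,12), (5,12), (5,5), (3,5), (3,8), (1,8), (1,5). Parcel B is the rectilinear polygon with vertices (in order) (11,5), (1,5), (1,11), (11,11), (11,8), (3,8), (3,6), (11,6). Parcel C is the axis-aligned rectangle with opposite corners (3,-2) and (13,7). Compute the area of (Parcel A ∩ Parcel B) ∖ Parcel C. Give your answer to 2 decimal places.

|Parcel A ∩ Parcel B| = 14.
|(Parcel A ∩ Parcel B) ∩ Parcel C| = 2.
|(Parcel A ∩ Parcel B) ∖ Parcel C| = 14 − 2 = 12.00.

12.00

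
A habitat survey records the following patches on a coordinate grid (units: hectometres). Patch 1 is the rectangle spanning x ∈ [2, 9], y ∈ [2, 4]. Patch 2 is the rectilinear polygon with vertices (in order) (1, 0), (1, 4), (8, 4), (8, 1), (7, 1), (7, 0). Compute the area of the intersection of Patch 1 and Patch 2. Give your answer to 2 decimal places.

The intersection is the polygon with vertices (8,4), (8,2), (2,2), (2,4).
By the shoelace formula its area is 12.00.

12.00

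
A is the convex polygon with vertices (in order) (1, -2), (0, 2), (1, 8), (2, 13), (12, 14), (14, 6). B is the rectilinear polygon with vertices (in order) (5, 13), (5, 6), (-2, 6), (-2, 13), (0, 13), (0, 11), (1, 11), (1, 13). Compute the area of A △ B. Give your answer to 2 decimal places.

139.83

|A| = 144.5, |B| = 47, |A∩B| = 25.8333.
|A △ B| = |A| + |B| − 2·|A∩B| = 144.5 + 47 − 51.6667 = 139.83.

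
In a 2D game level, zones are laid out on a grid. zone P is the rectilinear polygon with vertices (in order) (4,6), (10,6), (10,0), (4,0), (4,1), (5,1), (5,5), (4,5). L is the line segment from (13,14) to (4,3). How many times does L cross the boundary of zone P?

2

The segment meets the boundary at (5,4.222), (6.455,6).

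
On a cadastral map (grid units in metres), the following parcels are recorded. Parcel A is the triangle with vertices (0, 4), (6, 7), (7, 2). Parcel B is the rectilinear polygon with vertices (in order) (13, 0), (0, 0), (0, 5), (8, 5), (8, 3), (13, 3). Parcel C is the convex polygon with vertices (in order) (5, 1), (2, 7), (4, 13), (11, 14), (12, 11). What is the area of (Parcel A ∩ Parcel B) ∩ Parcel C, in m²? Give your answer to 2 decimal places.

7.07

The region (Parcel A ∩ Parcel B) ∩ Parcel C is the polygon with vertices (6.4,5), (6.711,3.444), (5.917,2.309), (4.083,2.833), (3,5).
By the shoelace formula its area is 7.07.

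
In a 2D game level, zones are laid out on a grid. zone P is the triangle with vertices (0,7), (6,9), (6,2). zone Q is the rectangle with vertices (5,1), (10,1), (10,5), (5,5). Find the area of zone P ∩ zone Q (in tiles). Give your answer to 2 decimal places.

2.58

The intersection is the polygon with vertices (6,2), (5,2.833), (5,5), (6,5).
By the shoelace formula its area is 2.58.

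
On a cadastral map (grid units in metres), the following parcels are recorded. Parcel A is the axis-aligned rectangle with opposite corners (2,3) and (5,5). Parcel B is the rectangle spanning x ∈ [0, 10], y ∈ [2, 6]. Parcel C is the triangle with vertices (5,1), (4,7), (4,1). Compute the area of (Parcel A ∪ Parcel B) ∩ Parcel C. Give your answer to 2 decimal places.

2.00

The region (Parcel A ∪ Parcel B) ∩ Parcel C is the polygon with vertices (4.167,6), (4.833,2), (4,2), (4,6).
By the shoelace formula its area is 2.00.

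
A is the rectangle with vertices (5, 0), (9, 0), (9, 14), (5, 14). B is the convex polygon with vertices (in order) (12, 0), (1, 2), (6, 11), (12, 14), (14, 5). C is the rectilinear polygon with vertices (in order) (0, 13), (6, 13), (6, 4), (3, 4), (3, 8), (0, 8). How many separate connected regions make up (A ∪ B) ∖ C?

(A ∪ B) ∖ C is a single connected region.

1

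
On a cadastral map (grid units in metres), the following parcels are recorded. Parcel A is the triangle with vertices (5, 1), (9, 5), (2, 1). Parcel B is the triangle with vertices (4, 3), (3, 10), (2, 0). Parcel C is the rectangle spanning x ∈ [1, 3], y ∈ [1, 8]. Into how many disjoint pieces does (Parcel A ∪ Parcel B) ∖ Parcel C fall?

(Parcel A ∪ Parcel B) ∖ Parcel C splits into 2 disjoint pieces (area 10.1615, area 0.2833).

2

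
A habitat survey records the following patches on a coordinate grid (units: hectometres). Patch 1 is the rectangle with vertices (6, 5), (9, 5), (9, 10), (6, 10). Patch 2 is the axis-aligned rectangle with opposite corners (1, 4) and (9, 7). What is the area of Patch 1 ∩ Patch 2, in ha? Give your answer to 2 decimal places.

|Patch 1∩Patch 2|: x∈[6,9], y∈[5,7] → 3·2 = 6.

6.00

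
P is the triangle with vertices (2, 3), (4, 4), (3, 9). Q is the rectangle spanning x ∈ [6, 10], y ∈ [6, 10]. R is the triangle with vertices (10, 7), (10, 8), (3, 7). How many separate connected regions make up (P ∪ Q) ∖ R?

3

(P ∪ Q) ∖ R splits into 3 disjoint pieces (area 5.4889, area 4, area 9.1429).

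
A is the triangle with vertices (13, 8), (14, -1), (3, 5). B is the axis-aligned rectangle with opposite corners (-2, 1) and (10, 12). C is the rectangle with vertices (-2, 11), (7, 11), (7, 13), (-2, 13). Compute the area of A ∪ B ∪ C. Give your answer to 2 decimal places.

By inclusion–exclusion:
Individual areas: |A| = 46.5, |B| = 132, |C| = 18.
|A∩B| = 20.7136.
|A∩C| = 0.
|B∩C|: x∈[-2,7], y∈[11,12] → 9·1 = 9.
|A∩B∩C| = 0.
|A ∪ B ∪ C| = 196.5 − 29.7136 + 0 = 166.79.

166.79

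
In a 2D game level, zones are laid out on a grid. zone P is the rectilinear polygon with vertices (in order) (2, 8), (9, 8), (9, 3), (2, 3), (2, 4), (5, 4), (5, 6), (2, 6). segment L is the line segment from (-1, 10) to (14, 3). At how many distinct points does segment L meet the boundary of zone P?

2

The segment meets the boundary at (9,5.333), (3.286,8).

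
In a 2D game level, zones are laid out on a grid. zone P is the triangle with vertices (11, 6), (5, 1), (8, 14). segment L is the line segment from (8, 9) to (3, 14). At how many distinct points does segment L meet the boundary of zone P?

The segment meets the boundary at (7.062,9.938).

1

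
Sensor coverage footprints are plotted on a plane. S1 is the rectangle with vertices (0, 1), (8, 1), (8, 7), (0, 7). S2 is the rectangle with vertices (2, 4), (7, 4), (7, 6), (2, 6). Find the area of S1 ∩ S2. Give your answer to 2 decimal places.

|S1∩S2|: x∈[2,7], y∈[4,6] → 5·2 = 10.

10.00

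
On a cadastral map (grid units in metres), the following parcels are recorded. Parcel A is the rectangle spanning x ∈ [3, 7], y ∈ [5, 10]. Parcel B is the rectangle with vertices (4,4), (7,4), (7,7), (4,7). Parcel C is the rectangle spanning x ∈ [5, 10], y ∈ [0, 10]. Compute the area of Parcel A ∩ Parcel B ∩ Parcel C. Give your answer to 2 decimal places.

The intersection is the polygon with vertices (5,5), (5,7), (7,7), (7,5).
By the shoelace formula its area is 4.00.

4.00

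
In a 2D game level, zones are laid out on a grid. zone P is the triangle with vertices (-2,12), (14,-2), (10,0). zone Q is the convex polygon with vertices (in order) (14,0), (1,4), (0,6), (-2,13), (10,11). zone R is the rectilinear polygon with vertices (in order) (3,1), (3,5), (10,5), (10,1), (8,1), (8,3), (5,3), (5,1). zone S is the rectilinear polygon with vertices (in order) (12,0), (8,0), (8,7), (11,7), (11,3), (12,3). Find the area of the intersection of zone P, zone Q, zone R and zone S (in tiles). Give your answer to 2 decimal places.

The intersection is the polygon with vertices (8,2), (8,3), (8,3.25), (10,1.5), (10,1.231), (8.222,1.778).
By the shoelace formula its area is 1.66.

1.66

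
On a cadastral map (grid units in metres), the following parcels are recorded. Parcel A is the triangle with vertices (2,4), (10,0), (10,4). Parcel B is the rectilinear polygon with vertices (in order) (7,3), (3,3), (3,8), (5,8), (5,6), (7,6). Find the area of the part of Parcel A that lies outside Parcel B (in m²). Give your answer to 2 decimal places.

12.25

|Parcel A| = 16, |Parcel A∩Parcel B| = 3.75.
|Parcel A ∖ Parcel B| = |Parcel A| − |Parcel A∩Parcel B| = 16 − 3.75 = 12.25.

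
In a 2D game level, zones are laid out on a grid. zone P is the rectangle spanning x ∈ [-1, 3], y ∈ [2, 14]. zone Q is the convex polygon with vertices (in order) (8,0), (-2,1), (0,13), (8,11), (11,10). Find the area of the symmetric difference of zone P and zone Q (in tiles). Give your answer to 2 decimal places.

|zone P| = 48, |zone Q| = 121.5, |zone P∩zone Q| = 39.875.
|zone P △ zone Q| = |zone P| + |zone Q| − 2·|zone P∩zone Q| = 48 + 121.5 − 79.75 = 89.75.

89.75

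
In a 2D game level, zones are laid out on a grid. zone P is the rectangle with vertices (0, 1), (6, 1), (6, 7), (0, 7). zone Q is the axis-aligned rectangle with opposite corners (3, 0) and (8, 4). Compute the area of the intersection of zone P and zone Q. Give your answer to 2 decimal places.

|zone P∩zone Q|: x∈[3,6], y∈[1,4] → 3·3 = 9.

9.00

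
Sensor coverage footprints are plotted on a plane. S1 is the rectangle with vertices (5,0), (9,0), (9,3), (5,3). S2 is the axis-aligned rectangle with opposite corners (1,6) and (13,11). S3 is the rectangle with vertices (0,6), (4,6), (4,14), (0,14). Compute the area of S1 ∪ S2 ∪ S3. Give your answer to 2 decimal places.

By inclusion–exclusion:
Individual areas: |S1| = 12, |S2| = 60, |S3| = 32.
|S1∩S2| = 0 (no overlap).
|S1∩S3| = 0 (no overlap).
|S2∩S3|: x∈[1,4], y∈[6,11] → 3·5 = 15.
|S1∩S2∩S3| = 0.
|S1 ∪ S2 ∪ S3| = 104 − 15 + 0 = 89.00.

89.00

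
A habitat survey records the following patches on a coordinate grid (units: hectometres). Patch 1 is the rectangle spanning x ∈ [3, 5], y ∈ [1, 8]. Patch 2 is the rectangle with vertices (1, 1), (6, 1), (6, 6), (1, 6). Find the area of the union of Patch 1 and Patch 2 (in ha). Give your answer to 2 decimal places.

29.00

By inclusion–exclusion:
Individual areas: |Patch 1| = 14, |Patch 2| = 25.
|Patch 1∩Patch 2|: x∈[3,5], y∈[1,6] → 2·5 = 10.
|Patch 1 ∪ Patch 2| = 39 − 10 = 29.00.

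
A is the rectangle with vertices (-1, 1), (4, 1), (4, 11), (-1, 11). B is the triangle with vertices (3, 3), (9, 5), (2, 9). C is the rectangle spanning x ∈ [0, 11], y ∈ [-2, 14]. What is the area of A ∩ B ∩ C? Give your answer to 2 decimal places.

The intersection is the polygon with vertices (3,3), (2,9), (4,7.857), (4,3.333).
By the shoelace formula its area is 7.69.

7.69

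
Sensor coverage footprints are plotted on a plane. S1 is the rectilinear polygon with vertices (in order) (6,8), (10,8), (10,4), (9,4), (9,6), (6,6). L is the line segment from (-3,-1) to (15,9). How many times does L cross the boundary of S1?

The segment meets the boundary at (10,6.222), (9,5.667).

2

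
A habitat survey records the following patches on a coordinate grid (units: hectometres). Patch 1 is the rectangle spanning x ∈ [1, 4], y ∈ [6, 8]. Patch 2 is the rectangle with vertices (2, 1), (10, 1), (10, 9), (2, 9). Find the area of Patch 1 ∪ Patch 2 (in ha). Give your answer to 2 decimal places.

By inclusion–exclusion:
Individual areas: |Patch 1| = 6, |Patch 2| = 64.
|Patch 1∩Patch 2|: x∈[2,4], y∈[6,8] → 2·2 = 4.
|Patch 1 ∪ Patch 2| = 70 − 4 = 66.00.

66.00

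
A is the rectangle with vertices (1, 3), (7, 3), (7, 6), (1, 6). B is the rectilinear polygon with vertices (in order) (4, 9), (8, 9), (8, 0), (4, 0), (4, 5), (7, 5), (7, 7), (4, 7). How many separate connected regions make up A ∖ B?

1

A ∖ B is a single connected region.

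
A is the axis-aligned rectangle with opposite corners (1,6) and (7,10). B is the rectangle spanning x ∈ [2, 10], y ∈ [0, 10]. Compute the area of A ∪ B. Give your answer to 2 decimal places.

By inclusion–exclusion:
Individual areas: |A| = 24, |B| = 80.
|A∩B|: x∈[2,7], y∈[6,10] → 5·4 = 20.
|A ∪ B| = 104 − 20 = 84.00.

84.00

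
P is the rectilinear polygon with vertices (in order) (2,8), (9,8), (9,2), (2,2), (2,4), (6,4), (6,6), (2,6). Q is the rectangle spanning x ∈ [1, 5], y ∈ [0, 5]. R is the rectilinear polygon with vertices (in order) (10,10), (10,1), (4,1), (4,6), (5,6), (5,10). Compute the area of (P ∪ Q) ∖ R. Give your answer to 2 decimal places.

|P ∪ Q| = 48.
|(P ∪ Q) ∩ R| = 26.
|(P ∪ Q) ∖ R| = 48 − 26 = 22.00.

22.00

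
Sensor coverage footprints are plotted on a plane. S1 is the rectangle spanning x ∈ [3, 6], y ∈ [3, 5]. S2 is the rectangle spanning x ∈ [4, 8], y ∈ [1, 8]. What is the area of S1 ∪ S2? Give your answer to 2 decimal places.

By inclusion–exclusion:
Individual areas: |S1| = 6, |S2| = 28.
|S1∩S2|: x∈[4,6], y∈[3,5] → 2·2 = 4.
|S1 ∪ S2| = 34 − 4 = 30.00.

30.00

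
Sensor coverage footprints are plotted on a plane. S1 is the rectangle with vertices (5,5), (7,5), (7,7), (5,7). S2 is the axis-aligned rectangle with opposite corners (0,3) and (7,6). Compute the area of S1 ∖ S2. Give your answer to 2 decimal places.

2.00

|S1∩S2|: x∈[5,7], y∈[5,6] → 2·1 = 2.
|S1| = 4.
|S1 ∖ S2| = |S1| − |S1∩S2| = 4 − 2 = 2.00.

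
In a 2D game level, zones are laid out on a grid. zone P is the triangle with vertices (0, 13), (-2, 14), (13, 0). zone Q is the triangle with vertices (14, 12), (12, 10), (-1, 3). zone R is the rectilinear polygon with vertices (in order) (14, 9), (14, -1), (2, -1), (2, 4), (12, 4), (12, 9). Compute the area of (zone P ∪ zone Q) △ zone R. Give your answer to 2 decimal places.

81.23

|zone P ∪ zone Q| = 12.3692.
|(zone P ∪ zone Q) ∩ zone R| = 0.5714.
|(zone P ∪ zone Q) △ zone R| = 12.3692 + 70 − 1.1429 = 81.23.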